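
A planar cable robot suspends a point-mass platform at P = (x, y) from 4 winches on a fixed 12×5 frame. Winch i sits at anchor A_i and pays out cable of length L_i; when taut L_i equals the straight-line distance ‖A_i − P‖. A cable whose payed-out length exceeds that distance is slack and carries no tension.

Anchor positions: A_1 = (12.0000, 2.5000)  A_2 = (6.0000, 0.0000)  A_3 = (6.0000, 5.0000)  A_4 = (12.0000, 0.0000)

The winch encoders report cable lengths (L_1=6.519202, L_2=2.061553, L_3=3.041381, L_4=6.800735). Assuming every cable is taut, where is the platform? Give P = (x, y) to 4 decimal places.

(5.5000, 2.0000)

each cable: (A_i−P)·(A_i−P) = L_i²; let k_i = ‖A_i‖²−L_i²
k_1 = 144.0000+6.2500−42.5000 = 107.7500
row 1: 12.0000x + 5.0000y = 76.0000  (k_2=31.7500)
row 2: 12.0000x − 5.0000y = 56.0000  (k_3=51.7500)
row 3: 0.0000x + 5.0000y = 10.0000  (k_4=97.7500)
Cramer on rows 1–2 → x = 5.5000, y = 2.0000
check cable 4: ‖A_4−P‖² = 46.2500 ≈ L_4² = 46.2500 ✓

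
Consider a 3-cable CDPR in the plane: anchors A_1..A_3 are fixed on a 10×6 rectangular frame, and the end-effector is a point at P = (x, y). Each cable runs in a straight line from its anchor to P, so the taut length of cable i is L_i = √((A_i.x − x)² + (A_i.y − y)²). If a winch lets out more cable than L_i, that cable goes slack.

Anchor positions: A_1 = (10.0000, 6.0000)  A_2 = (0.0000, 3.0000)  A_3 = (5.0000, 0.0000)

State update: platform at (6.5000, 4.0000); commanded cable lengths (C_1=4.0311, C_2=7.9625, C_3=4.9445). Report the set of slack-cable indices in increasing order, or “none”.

2, 3

cable 1: √((3.5000)²+(2.0000)²)=4.0311, C_1=4.0311: taut
cable 2: √((-6.5000)²+(-1.0000)²)=6.5765, C_2=7.9625: slack
cable 3: √((-1.5000)²+(-4.0000)²)=4.2720, C_3=4.9445: slack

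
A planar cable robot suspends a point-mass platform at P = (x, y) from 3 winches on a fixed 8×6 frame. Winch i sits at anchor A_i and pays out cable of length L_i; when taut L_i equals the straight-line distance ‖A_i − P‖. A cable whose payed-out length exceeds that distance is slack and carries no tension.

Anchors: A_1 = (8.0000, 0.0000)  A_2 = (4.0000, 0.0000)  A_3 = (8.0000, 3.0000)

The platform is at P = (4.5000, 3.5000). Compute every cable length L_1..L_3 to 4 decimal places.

(4.9497, 3.5355, 3.5355)

L_1 = √((8.0000−4.5000)² + (0.0000−3.5000)²) = 4.9497
L_2 = √((4.0000−4.5000)² + (0.0000−3.5000)²) = 3.5355
L_3 = √((8.0000−4.5000)² + (3.0000−3.5000)²) = 3.5355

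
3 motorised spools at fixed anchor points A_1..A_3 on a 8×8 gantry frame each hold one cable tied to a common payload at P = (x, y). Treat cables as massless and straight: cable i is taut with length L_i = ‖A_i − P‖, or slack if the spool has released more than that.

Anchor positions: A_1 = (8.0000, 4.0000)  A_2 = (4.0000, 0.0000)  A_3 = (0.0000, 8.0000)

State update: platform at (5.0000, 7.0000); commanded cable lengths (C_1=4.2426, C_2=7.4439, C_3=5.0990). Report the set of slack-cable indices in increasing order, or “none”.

cable 1: √((3.0000)²+(-3.0000)²)=4.2426, C_1=4.2426: taut
cable 2: √((-1.0000)²+(-7.0000)²)=7.0711, C_2=7.4439: slack
cable 3: √((-5.0000)²+(1.0000)²)=5.0990, C_3=5.0990: taut

2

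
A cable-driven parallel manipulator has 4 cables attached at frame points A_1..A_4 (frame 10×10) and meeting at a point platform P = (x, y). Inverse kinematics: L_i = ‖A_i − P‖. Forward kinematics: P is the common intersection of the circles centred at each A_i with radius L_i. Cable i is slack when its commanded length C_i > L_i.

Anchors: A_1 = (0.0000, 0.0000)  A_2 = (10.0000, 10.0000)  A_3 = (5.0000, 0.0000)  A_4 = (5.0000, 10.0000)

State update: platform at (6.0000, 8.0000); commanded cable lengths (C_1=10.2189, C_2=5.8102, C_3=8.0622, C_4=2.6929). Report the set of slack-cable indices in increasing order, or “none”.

cable 1: √((-6.0000)²+(-8.0000)²)=10.0000, C_1=10.2189: slack
cable 2: √((4.0000)²+(2.0000)²)=4.4721, C_2=5.8102: slack
cable 3: √((-1.0000)²+(-8.0000)²)=8.0623, C_3=8.0622: taut
cable 4: √((-1.0000)²+(2.0000)²)=2.2361, C_4=2.6929: slack

1, 2, 4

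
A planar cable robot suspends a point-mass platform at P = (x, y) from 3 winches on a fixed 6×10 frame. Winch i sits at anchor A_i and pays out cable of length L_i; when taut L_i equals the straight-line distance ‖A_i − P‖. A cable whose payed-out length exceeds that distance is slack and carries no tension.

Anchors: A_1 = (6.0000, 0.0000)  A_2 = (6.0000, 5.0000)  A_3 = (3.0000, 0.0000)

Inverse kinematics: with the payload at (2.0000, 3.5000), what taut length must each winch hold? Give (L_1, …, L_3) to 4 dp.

cable 1: Δx=4.0000, Δy=-3.5000; L_1 = √(Δx²+Δy²) = 5.3151
cable 2: Δx=4.0000, Δy=1.5000; L_2 = √(Δx²+Δy²) = 4.2720
cable 3: Δx=1.0000, Δy=-3.5000; L_3 = √(Δx²+Δy²) = 3.6401

(5.3151, 4.2720, 3.6401)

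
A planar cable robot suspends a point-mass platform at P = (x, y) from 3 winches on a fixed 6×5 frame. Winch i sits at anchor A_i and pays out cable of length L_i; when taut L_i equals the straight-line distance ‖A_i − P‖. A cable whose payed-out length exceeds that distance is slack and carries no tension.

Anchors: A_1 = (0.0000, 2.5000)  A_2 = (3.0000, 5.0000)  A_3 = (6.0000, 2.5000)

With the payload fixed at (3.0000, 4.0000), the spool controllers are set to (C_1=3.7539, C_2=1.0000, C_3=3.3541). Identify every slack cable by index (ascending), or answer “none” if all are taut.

i=1: geometric 3.3541 vs commanded 3.7539 ⇒ slack
i=2: geometric 1.0000 vs commanded 1.0000 ⇒ taut
i=3: geometric 3.3541 vs commanded 3.3541 ⇒ taut

1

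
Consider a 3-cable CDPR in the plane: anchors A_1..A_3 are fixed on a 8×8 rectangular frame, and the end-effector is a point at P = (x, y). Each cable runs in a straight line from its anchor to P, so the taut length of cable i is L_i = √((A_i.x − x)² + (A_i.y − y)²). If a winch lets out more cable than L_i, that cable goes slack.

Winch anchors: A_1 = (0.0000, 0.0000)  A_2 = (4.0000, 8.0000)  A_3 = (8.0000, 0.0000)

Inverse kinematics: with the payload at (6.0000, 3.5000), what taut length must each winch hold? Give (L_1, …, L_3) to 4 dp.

L_1 = √((0.0000−6.0000)² + (0.0000−3.5000)²) = 6.9462
L_2 = √((4.0000−6.0000)² + (8.0000−3.5000)²) = 4.9244
L_3 = √((8.0000−6.0000)² + (0.0000−3.5000)²) = 4.0311

(6.9462, 4.9244, 4.0311)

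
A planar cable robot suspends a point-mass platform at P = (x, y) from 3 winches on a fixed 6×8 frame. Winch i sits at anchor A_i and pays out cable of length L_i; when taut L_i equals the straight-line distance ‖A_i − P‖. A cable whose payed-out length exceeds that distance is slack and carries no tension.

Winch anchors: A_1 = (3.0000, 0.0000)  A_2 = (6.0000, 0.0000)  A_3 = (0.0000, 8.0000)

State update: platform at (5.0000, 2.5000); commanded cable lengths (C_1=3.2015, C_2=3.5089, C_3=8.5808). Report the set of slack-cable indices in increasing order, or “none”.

cable 1: L_1 = ‖A_1−P‖ = 3.2016;  C_1 = 3.2015 → taut
cable 2: L_2 = ‖A_2−P‖ = 2.6926;  C_2 = 3.5089 → slack
cable 3: L_3 = ‖A_3−P‖ = 7.4330;  C_3 = 8.5808 → slack

2, 3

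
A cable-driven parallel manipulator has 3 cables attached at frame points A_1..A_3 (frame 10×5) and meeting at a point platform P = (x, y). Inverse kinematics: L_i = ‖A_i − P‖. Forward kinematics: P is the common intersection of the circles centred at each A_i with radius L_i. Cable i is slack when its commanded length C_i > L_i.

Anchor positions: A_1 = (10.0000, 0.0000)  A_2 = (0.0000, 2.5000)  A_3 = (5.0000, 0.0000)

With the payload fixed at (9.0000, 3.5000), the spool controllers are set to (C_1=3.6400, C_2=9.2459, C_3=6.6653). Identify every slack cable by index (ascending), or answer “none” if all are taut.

i=1: geometric 3.6401 vs commanded 3.6400 ⇒ taut
i=2: geometric 9.0554 vs commanded 9.2459 ⇒ slack
i=3: geometric 5.3151 vs commanded 6.6653 ⇒ slack

2, 3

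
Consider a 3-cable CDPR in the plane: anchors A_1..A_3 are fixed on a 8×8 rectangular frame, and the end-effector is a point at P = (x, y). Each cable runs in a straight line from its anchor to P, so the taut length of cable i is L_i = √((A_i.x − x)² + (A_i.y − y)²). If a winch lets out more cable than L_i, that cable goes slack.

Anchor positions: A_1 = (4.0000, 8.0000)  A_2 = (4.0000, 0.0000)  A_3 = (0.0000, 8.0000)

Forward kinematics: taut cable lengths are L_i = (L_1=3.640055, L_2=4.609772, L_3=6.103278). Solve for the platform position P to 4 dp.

circle eqns → linear via eq_j − eq_1; set k_j = A_j·A_j − L_j²
k_1 = 16.0000+64.0000−13.2500 = 66.7500
0.0000·x + 16.0000·y = k_1−k_2 = 72.0000
8.0000·x + 0.0000·y = k_1−k_3 = 40.0000
solve first two rows → x=5.0000, y=4.5000

(5.0000, 4.5000)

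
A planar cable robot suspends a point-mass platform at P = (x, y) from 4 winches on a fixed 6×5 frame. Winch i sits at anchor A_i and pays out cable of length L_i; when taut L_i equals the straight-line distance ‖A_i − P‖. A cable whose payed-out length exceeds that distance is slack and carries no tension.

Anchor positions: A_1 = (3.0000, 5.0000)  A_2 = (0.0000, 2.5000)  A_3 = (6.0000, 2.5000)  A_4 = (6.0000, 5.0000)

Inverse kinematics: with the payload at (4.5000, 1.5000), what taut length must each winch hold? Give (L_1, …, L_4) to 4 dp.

cable 1: Δx=-1.5000, Δy=3.5000; L_1 = √(Δx²+Δy²) = 3.8079
cable 2: Δx=-4.5000, Δy=1.0000; L_2 = √(Δx²+Δy²) = 4.6098
cable 3: Δx=1.5000, Δy=1.0000; L_3 = √(Δx²+Δy²) = 1.8028
cable 4: Δx=1.5000, Δy=3.5000; L_4 = √(Δx²+Δy²) = 3.8079

(3.8079, 4.6098, 1.8028, 3.8079)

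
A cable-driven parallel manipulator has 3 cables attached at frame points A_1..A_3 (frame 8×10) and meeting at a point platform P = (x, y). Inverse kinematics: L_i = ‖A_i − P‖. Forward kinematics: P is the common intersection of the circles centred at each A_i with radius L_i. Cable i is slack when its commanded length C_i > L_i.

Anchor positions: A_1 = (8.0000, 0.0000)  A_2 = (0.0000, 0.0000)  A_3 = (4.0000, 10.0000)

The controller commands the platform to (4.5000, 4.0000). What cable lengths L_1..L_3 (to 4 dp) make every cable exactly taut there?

L_1: Δ = A_1−P = (3.5000, -4.0000) → ‖Δ‖ = √28.2500 = 5.3151
L_2: Δ = A_2−P = (-4.5000, -4.0000) → ‖Δ‖ = √36.2500 = 6.0208
L_3: Δ = A_3−P = (-0.5000, 6.0000) → ‖Δ‖ = √36.2500 = 6.0208

(5.3151, 6.0208, 6.0208)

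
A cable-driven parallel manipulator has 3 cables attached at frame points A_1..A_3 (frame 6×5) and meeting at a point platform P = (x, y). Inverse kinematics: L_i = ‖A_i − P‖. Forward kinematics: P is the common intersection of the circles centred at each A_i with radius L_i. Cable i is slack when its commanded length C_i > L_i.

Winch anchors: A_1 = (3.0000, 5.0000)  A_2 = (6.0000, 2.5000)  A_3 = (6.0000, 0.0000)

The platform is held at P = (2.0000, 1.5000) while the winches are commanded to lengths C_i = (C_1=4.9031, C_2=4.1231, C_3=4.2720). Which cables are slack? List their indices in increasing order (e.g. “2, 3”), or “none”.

1

cable 1: L_1 = ‖A_1−P‖ = 3.6401;  C_1 = 4.9031 → slack
cable 2: L_2 = ‖A_2−P‖ = 4.1231;  C_2 = 4.1231 → taut
cable 3: L_3 = ‖A_3−P‖ = 4.2720;  C_3 = 4.2720 → taut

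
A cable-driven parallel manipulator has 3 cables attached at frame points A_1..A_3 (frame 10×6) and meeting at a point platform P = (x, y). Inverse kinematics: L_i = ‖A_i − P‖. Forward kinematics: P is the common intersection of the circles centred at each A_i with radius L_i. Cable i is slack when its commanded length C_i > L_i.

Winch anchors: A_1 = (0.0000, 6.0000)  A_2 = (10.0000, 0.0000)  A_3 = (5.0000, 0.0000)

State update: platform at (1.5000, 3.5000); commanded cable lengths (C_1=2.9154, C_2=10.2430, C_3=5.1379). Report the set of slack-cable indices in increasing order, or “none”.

cable 1: √((-1.5000)²+(2.5000)²)=2.9155, C_1=2.9154: taut
cable 2: √((8.5000)²+(-3.5000)²)=9.1924, C_2=10.2430: slack
cable 3: √((3.5000)²+(-3.5000)²)=4.9497, C_3=5.1379: slack

2, 3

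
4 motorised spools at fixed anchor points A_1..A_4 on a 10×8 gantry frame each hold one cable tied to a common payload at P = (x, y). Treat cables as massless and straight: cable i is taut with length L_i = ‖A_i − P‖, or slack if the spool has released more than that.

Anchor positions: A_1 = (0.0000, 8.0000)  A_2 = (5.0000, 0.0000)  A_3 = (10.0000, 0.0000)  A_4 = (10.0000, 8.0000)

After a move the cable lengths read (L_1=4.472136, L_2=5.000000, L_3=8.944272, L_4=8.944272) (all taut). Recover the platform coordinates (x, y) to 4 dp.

circle eqns → linear via eq_j − eq_1; set k_j = A_j·A_j − L_j²
k_1 = 0.0000+64.0000−20.0000 = 44.0000
-10.0000·x + 16.0000·y = k_1−k_2 = 44.0000
-20.0000·x + 16.0000·y = k_1−k_3 = 24.0000
-20.0000·x + 0.0000·y = k_1−k_4 = -40.0000
solve first two rows → x=2.0000, y=4.0000
check cable 4: ‖A_4−P‖² = 80.0000 ≈ L_4² = 80.0000 ✓

(2.0000, 4.0000)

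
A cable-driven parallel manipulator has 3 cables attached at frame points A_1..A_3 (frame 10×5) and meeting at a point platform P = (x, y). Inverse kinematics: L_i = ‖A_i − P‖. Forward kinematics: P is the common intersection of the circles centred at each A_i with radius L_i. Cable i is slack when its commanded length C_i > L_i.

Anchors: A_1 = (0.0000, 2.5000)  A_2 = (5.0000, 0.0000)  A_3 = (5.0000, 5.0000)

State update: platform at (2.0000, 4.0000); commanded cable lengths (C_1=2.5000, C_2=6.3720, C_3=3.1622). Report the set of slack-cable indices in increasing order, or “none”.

2

cable 1: L_1 = ‖A_1−P‖ = 2.5000;  C_1 = 2.5000 → taut
cable 2: L_2 = ‖A_2−P‖ = 5.0000;  C_2 = 6.3720 → slack
cable 3: L_3 = ‖A_3−P‖ = 3.1623;  C_3 = 3.1622 → taut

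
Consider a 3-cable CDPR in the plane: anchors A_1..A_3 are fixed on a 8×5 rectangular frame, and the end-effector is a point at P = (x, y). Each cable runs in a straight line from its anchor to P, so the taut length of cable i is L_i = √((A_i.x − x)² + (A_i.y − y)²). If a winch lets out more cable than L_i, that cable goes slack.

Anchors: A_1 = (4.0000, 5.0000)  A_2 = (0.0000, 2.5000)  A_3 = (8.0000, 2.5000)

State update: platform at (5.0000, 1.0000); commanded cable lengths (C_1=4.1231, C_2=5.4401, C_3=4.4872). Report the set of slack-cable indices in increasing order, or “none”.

cable 1: √((-1.0000)²+(4.0000)²)=4.1231, C_1=4.1231: taut
cable 2: √((-5.0000)²+(1.5000)²)=5.2202, C_2=5.4401: slack
cable 3: √((3.0000)²+(1.5000)²)=3.3541, C_3=4.4872: slack

2, 3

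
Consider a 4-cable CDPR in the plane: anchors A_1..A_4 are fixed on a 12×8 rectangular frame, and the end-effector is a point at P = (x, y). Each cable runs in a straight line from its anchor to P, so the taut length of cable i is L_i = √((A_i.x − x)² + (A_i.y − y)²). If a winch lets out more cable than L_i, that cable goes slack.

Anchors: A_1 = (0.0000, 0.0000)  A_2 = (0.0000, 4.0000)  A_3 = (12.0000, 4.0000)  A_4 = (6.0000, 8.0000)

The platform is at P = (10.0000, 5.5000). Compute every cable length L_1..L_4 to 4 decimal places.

cable 1: Δx=-10.0000, Δy=-5.5000; L_1 = √(Δx²+Δy²) = 11.4127
cable 2: Δx=-10.0000, Δy=-1.5000; L_2 = √(Δx²+Δy²) = 10.1119
cable 3: Δx=2.0000, Δy=-1.5000; L_3 = √(Δx²+Δy²) = 2.5000
cable 4: Δx=-4.0000, Δy=2.5000; L_4 = √(Δx²+Δy²) = 4.7170

(11.4127, 10.1119, 2.5000, 4.7170)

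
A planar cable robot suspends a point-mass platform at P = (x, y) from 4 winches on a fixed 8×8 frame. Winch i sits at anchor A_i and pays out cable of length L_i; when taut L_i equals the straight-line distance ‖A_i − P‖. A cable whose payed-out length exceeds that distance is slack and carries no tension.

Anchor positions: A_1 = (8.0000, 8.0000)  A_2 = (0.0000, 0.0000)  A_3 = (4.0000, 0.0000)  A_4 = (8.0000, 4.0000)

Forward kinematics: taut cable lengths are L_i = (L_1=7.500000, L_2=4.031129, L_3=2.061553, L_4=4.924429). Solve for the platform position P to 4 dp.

circle eqns → linear via eq_j − eq_1; set k_j = A_j·A_j − L_j²
k_1 = 64.0000+64.0000−56.2500 = 71.7500
16.0000·x + 16.0000·y = k_1−k_2 = 88.0000
8.0000·x + 16.0000·y = k_1−k_3 = 60.0000
0.0000·x + 8.0000·y = k_1−k_4 = 16.0000
solve first two rows → x=3.5000, y=2.0000
check cable 4: ‖A_4−P‖² = 24.2500 ≈ L_4² = 24.2500 ✓

(3.5000, 2.0000)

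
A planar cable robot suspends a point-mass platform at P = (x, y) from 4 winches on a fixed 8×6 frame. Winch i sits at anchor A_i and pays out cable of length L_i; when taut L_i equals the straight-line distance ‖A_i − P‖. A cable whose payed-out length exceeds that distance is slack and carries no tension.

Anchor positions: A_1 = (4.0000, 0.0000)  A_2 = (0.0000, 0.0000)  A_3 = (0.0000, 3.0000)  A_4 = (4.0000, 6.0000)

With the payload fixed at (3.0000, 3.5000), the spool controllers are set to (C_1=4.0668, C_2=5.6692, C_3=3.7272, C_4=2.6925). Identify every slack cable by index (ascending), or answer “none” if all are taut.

1, 2, 3

cable 1: L_1 = ‖A_1−P‖ = 3.6401;  C_1 = 4.0668 → slack
cable 2: L_2 = ‖A_2−P‖ = 4.6098;  C_2 = 5.6692 → slack
cable 3: L_3 = ‖A_3−P‖ = 3.0414;  C_3 = 3.7272 → slack
cable 4: L_4 = ‖A_4−P‖ = 2.6926;  C_4 = 2.6925 → taut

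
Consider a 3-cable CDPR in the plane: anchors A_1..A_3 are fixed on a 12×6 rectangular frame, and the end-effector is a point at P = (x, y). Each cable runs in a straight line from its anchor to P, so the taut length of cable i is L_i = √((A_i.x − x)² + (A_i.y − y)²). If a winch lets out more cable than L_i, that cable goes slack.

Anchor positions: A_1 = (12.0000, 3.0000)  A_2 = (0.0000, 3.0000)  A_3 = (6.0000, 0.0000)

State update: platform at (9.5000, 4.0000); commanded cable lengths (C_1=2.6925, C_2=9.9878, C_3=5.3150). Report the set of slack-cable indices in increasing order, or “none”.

2

cable 1: L_1 = ‖A_1−P‖ = 2.6926;  C_1 = 2.6925 → taut
cable 2: L_2 = ‖A_2−P‖ = 9.5525;  C_2 = 9.9878 → slack
cable 3: L_3 = ‖A_3−P‖ = 5.3151;  C_3 = 5.3150 → taut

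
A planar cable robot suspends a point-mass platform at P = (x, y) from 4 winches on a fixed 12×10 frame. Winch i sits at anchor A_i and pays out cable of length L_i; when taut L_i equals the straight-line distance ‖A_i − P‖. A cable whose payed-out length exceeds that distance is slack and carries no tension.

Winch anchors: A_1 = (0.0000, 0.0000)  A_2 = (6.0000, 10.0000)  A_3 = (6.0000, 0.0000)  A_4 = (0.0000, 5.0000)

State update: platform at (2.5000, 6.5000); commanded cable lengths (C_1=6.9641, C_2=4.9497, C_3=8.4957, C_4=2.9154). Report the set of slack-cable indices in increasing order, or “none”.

cable 1: L_1 = ‖A_1−P‖ = 6.9642;  C_1 = 6.9641 → taut
cable 2: L_2 = ‖A_2−P‖ = 4.9497;  C_2 = 4.9497 → taut
cable 3: L_3 = ‖A_3−P‖ = 7.3824;  C_3 = 8.4957 → slack
cable 4: L_4 = ‖A_4−P‖ = 2.9155;  C_4 = 2.9154 → taut

3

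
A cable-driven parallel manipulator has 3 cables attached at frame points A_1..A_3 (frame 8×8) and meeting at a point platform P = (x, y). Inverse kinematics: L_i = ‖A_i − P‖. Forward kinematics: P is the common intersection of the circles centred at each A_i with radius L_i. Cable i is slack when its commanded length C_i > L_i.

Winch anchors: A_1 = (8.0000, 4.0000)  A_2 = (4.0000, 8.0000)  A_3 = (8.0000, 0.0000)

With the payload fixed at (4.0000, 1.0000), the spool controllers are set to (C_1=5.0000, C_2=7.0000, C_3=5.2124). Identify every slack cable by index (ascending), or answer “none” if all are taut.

3

i=1: geometric 5.0000 vs commanded 5.0000 ⇒ taut
i=2: geometric 7.0000 vs commanded 7.0000 ⇒ taut
i=3: geometric 4.1231 vs commanded 5.2124 ⇒ slack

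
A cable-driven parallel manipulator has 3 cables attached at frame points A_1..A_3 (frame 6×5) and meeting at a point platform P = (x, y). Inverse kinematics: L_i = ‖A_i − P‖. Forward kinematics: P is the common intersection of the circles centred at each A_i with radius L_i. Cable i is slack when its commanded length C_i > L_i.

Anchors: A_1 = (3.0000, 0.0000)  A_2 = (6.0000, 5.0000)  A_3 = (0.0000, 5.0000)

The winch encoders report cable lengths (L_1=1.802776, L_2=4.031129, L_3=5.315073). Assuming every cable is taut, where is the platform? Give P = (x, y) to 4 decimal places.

(4.0000, 1.5000)

each cable: (A_i−P)·(A_i−P) = L_i²; let k_i = ‖A_i‖²−L_i²
k_1 = 9.0000+0.0000−3.2500 = 5.7500
row 1: -6.0000x − 10.0000y = -39.0000  (k_2=44.7500)
row 2: 6.0000x − 10.0000y = 9.0000  (k_3=-3.2500)
Cramer on rows 1–2 → x = 4.0000, y = 1.5000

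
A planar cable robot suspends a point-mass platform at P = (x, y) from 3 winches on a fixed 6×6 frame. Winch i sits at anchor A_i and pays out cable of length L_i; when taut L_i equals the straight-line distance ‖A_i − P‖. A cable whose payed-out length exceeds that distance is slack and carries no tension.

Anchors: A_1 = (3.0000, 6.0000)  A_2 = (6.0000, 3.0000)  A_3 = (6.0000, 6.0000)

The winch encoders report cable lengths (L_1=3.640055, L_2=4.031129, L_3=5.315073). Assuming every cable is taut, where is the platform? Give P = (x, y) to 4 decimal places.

(2.0000, 2.5000)

expand ‖A_i−P‖²=L_i² and subtract eq 1 (c_i ≔ ‖A_i‖²−L_i²)
c_1 = 9.0000+36.0000−13.2500 = 31.7500
eq1−eq2 → [-6.0000  6.0000]·P = 3.0000
eq1−eq3 → [-6.0000  0.0000]·P = -12.0000
2×2 solve → P = (2.0000, 2.5000)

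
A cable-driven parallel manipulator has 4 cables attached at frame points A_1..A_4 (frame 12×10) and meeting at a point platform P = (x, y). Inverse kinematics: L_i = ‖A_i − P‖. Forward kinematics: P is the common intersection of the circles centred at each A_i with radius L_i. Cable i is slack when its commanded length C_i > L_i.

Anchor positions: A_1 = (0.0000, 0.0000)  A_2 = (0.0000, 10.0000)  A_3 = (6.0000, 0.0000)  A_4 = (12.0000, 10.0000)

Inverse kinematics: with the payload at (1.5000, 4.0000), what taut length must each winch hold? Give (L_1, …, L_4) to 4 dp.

(4.2720, 6.1847, 6.0208, 12.0934)

cable 1: Δx=-1.5000, Δy=-4.0000; L_1 = √(Δx²+Δy²) = 4.2720
cable 2: Δx=-1.5000, Δy=6.0000; L_2 = √(Δx²+Δy²) = 6.1847
cable 3: Δx=4.5000, Δy=-4.0000; L_3 = √(Δx²+Δy²) = 6.0208
cable 4: Δx=10.5000, Δy=6.0000; L_4 = √(Δx²+Δy²) = 12.0934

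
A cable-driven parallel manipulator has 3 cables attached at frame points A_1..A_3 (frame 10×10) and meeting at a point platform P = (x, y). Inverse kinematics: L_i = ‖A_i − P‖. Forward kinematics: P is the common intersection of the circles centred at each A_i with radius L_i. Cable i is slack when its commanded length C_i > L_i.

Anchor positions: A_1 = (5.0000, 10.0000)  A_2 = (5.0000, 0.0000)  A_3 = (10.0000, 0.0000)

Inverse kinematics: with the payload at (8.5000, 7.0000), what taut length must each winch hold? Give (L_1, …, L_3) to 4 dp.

(4.6098, 7.8262, 7.1589)

L_1 = √((5.0000−8.5000)² + (10.0000−7.0000)²) = 4.6098
L_2 = √((5.0000−8.5000)² + (0.0000−7.0000)²) = 7.8262
L_3 = √((10.0000−8.5000)² + (0.0000−7.0000)²) = 7.1589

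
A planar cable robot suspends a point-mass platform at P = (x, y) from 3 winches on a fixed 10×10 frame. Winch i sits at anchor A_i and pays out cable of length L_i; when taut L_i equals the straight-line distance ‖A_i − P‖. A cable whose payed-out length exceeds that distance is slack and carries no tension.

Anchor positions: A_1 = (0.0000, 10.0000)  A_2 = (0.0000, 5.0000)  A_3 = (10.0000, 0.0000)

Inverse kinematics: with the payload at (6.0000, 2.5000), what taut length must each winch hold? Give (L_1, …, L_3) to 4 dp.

L_1 = √((0.0000−6.0000)² + (10.0000−2.5000)²) = 9.6047
L_2 = √((0.0000−6.0000)² + (5.0000−2.5000)²) = 6.5000
L_3 = √((10.0000−6.0000)² + (0.0000−2.5000)²) = 4.7170

(9.6047, 6.5000, 4.7170)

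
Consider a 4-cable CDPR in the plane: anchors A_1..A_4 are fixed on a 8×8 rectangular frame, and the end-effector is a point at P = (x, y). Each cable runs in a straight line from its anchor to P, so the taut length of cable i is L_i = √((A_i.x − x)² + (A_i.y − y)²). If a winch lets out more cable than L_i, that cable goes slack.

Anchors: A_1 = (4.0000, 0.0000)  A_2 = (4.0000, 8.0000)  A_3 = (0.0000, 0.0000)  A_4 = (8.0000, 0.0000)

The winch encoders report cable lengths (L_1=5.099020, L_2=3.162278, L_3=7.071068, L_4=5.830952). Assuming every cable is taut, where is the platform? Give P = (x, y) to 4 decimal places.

circle eqns → linear via eq_j − eq_1; set q_j = A_j·A_j − L_j²
q_1 = 16.0000+0.0000−26.0000 = -10.0000
0.0000·x − 16.0000·y = q_1−q_2 = -80.0000
8.0000·x + 0.0000·y = q_1−q_3 = 40.0000
-8.0000·x + 0.0000·y = q_1−q_4 = -40.0000
solve first two rows → x=5.0000, y=5.0000
check cable 4: ‖A_4−P‖² = 34.0000 ≈ L_4² = 34.0000 ✓

(5.0000, 5.0000)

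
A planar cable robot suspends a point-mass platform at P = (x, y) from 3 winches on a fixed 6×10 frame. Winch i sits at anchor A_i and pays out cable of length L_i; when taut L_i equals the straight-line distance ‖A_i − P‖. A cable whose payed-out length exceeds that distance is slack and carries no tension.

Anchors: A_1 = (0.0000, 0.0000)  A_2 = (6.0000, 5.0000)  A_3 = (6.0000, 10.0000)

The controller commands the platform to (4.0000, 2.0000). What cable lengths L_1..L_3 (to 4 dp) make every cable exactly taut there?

(4.4721, 3.6056, 8.2462)

L_1: Δ = A_1−P = (-4.0000, -2.0000) → ‖Δ‖ = √20.0000 = 4.4721
L_2: Δ = A_2−P = (2.0000, 3.0000) → ‖Δ‖ = √13.0000 = 3.6056
L_3: Δ = A_3−P = (2.0000, 8.0000) → ‖Δ‖ = √68.0000 = 8.2462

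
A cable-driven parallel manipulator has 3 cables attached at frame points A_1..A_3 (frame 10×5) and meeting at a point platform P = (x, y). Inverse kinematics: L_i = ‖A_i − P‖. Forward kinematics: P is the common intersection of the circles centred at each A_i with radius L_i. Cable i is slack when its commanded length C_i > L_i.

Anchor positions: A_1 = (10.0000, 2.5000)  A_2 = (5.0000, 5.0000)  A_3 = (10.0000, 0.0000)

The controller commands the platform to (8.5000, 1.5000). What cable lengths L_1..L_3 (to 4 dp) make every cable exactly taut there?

(1.8028, 4.9497, 2.1213)

L_1: Δ = A_1−P = (1.5000, 1.0000) → ‖Δ‖ = √3.2500 = 1.8028
L_2: Δ = A_2−P = (-3.5000, 3.5000) → ‖Δ‖ = √24.5000 = 4.9497
L_3: Δ = A_3−P = (1.5000, -1.5000) → ‖Δ‖ = √4.5000 = 2.1213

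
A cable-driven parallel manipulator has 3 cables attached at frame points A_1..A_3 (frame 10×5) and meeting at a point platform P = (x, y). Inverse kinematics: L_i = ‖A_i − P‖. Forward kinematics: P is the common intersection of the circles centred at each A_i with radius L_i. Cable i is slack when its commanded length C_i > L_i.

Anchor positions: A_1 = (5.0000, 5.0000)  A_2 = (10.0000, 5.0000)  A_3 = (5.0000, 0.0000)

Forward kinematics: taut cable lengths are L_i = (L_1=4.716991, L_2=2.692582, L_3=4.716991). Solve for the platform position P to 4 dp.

circle eqns → linear via eq_j − eq_1; set k_j = A_j·A_j − L_j²
k_1 = 25.0000+25.0000−22.2500 = 27.7500
-10.0000·x + 0.0000·y = k_1−k_2 = -90.0000
0.0000·x + 10.0000·y = k_1−k_3 = 25.0000
solve first two rows → x=9.0000, y=2.5000

(9.0000, 2.5000)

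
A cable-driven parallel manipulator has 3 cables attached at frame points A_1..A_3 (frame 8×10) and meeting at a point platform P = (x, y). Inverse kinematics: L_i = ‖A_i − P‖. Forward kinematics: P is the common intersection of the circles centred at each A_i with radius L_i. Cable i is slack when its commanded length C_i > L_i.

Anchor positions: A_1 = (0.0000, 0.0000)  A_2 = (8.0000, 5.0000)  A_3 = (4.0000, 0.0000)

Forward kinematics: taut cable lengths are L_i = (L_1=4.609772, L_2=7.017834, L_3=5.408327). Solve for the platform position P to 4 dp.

(1.0000, 4.5000)

expand ‖A_i−P‖²=L_i² and subtract eq 1 (k_i ≔ ‖A_i‖²−L_i²)
k_1 = 0.0000+0.0000−21.2500 = -21.2500
eq1−eq2 → [-16.0000  -10.0000]·P = -61.0000
eq1−eq3 → [-8.0000  0.0000]·P = -8.0000
2×2 solve → P = (1.0000, 4.5000)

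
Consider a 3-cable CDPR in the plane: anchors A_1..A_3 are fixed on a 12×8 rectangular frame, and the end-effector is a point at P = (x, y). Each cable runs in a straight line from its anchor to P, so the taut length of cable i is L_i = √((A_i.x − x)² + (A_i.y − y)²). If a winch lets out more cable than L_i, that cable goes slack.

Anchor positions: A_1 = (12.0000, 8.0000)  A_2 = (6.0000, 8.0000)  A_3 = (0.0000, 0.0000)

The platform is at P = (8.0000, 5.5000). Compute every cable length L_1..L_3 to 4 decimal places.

L_1: Δ = A_1−P = (4.0000, 2.5000) → ‖Δ‖ = √22.2500 = 4.7170
L_2: Δ = A_2−P = (-2.0000, 2.5000) → ‖Δ‖ = √10.2500 = 3.2016
L_3: Δ = A_3−P = (-8.0000, -5.5000) → ‖Δ‖ = √94.2500 = 9.7082

(4.7170, 3.2016, 9.7082)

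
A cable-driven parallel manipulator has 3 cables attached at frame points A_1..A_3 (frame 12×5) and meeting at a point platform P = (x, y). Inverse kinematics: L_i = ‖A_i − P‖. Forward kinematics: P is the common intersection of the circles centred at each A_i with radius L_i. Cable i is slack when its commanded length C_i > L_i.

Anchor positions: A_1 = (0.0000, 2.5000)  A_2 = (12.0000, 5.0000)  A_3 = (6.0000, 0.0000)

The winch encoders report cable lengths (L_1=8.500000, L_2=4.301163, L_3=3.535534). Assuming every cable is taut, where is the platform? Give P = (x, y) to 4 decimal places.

circle eqns → linear via eq_j − eq_1; set c_j = A_j·A_j − L_j²
c_1 = 0.0000+6.2500−72.2500 = -66.0000
-24.0000·x − 5.0000·y = c_1−c_2 = -216.5000
-12.0000·x + 5.0000·y = c_1−c_3 = -89.5000
solve first two rows → x=8.5000, y=2.5000

(8.5000, 2.5000)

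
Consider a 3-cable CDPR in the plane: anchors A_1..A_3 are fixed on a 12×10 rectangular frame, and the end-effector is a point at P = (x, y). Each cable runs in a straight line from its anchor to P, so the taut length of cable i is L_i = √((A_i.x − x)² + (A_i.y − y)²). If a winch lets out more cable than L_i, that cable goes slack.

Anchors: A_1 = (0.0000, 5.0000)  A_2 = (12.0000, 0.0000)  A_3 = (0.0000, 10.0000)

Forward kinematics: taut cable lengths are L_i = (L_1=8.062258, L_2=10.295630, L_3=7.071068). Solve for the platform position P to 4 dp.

circle eqns → linear via eq_j − eq_1; set q_j = A_j·A_j − L_j²
q_1 = 0.0000+25.0000−65.0000 = -40.0000
-24.0000·x + 10.0000·y = q_1−q_2 = -78.0000
0.0000·x − 10.0000·y = q_1−q_3 = -90.0000
solve first two rows → x=7.0000, y=9.0000

(7.0000, 9.0000)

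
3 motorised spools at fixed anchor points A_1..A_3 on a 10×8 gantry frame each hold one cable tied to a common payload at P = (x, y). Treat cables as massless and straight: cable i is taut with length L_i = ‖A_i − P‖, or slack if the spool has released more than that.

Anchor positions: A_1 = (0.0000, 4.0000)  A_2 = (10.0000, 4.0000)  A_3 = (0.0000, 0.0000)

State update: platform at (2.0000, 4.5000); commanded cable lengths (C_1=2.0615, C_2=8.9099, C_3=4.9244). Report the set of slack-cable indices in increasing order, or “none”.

2

cable 1: √((-2.0000)²+(-0.5000)²)=2.0616, C_1=2.0615: taut
cable 2: √((8.0000)²+(-0.5000)²)=8.0156, C_2=8.9099: slack
cable 3: √((-2.0000)²+(-4.5000)²)=4.9244, C_3=4.9244: taut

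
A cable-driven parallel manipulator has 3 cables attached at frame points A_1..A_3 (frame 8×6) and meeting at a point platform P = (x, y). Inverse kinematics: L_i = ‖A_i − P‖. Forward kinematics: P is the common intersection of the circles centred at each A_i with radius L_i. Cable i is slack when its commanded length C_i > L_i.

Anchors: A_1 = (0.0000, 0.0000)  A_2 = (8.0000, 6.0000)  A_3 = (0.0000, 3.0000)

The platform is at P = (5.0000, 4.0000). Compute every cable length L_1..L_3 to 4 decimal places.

L_1: Δ = A_1−P = (-5.0000, -4.0000) → ‖Δ‖ = √41.0000 = 6.4031
L_2: Δ = A_2−P = (3.0000, 2.0000) → ‖Δ‖ = √13.0000 = 3.6056
L_3: Δ = A_3−P = (-5.0000, -1.0000) → ‖Δ‖ = √26.0000 = 5.0990

(6.4031, 3.6056, 5.0990)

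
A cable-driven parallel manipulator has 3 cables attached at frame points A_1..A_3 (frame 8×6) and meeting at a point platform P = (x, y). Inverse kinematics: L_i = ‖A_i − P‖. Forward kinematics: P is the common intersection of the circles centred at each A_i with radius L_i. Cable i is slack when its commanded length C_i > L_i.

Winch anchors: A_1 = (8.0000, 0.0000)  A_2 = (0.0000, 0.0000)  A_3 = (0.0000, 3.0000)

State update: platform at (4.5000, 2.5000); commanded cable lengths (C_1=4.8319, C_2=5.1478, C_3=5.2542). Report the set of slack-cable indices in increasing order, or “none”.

1, 3

cable 1: L_1 = ‖A_1−P‖ = 4.3012;  C_1 = 4.8319 → slack
cable 2: L_2 = ‖A_2−P‖ = 5.1478;  C_2 = 5.1478 → taut
cable 3: L_3 = ‖A_3−P‖ = 4.5277;  C_3 = 5.2542 → slack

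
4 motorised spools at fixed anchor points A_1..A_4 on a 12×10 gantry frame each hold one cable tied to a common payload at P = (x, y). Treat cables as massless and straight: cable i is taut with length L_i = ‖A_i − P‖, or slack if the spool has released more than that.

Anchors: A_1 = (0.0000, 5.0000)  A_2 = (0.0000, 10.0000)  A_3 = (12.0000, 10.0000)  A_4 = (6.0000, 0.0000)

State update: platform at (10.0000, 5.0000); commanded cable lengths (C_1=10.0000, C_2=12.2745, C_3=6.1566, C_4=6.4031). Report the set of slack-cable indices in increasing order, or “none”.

2, 3

i=1: geometric 10.0000 vs commanded 10.0000 ⇒ taut
i=2: geometric 11.1803 vs commanded 12.2745 ⇒ slack
i=3: geometric 5.3852 vs commanded 6.1566 ⇒ slack
i=4: geometric 6.4031 vs commanded 6.4031 ⇒ taut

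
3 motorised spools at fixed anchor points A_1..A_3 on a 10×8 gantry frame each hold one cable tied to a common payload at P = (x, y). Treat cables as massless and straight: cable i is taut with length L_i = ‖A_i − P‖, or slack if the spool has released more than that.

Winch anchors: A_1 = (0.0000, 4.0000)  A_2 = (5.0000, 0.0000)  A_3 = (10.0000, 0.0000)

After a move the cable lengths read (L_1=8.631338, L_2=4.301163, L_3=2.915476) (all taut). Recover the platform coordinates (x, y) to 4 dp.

circle eqns → linear via eq_j − eq_1; set q_j = A_j·A_j − L_j²
q_1 = 0.0000+16.0000−74.5000 = -58.5000
-10.0000·x + 8.0000·y = q_1−q_2 = -65.0000
-20.0000·x + 8.0000·y = q_1−q_3 = -150.0000
solve first two rows → x=8.5000, y=2.5000

(8.5000, 2.5000)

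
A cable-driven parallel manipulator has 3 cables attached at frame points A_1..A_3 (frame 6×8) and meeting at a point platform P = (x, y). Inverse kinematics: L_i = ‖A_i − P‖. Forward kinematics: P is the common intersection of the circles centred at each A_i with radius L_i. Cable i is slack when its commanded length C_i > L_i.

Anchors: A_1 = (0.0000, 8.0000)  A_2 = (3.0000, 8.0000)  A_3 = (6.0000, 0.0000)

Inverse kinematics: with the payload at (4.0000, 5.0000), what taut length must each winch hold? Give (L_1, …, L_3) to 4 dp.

L_1: Δ = A_1−P = (-4.0000, 3.0000) → ‖Δ‖ = √25.0000 = 5.0000
L_2: Δ = A_2−P = (-1.0000, 3.0000) → ‖Δ‖ = √10.0000 = 3.1623
L_3: Δ = A_3−P = (2.0000, -5.0000) → ‖Δ‖ = √29.0000 = 5.3852

(5.0000, 3.1623, 5.3852)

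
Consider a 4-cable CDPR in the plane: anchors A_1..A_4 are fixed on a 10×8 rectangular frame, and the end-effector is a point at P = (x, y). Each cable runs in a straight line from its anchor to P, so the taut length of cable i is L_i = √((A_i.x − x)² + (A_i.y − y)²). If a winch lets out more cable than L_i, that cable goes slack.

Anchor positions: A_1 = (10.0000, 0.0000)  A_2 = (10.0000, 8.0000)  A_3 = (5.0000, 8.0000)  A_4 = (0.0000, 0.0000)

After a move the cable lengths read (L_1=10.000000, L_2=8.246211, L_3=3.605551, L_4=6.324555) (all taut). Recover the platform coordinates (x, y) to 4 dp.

(2.0000, 6.0000)

circle eqns → linear via eq_j − eq_1; set c_j = A_j·A_j − L_j²
c_1 = 100.0000+0.0000−100.0000 = 0.0000
0.0000·x − 16.0000·y = c_1−c_2 = -96.0000
10.0000·x − 16.0000·y = c_1−c_3 = -76.0000
20.0000·x + 0.0000·y = c_1−c_4 = 40.0000
solve first two rows → x=2.0000, y=6.0000
check cable 4: ‖A_4−P‖² = 40.0000 ≈ L_4² = 40.0000 ✓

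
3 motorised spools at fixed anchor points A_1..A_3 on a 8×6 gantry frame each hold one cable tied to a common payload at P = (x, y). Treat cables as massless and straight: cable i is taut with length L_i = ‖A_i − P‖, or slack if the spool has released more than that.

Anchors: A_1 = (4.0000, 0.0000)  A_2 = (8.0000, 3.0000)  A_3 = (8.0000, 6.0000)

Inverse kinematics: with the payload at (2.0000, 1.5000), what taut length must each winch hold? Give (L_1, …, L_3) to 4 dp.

L_1 = √((4.0000−2.0000)² + (0.0000−1.5000)²) = 2.5000
L_2 = √((8.0000−2.0000)² + (3.0000−1.5000)²) = 6.1847
L_3 = √((8.0000−2.0000)² + (6.0000−1.5000)²) = 7.5000

(2.5000, 6.1847, 7.5000)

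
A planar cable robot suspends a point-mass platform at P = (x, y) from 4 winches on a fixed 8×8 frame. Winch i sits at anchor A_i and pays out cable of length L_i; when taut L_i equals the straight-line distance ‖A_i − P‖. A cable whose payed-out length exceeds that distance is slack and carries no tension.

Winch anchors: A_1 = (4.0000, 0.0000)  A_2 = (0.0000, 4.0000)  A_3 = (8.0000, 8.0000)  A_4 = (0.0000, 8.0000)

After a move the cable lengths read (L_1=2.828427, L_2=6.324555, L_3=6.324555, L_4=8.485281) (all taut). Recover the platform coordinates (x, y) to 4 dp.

expand ‖A_i−P‖²=L_i² and subtract eq 1 (q_i ≔ ‖A_i‖²−L_i²)
q_1 = 16.0000+0.0000−8.0000 = 8.0000
eq1−eq2 → [8.0000  -8.0000]·P = 32.0000
eq1−eq3 → [-8.0000  -16.0000]·P = -80.0000
eq1−eq4 → [8.0000  -16.0000]·P = 16.0000
2×2 solve → P = (6.0000, 2.0000)
check cable 4: ‖A_4−P‖² = 72.0000 ≈ L_4² = 72.0000 ✓

(6.0000, 2.0000)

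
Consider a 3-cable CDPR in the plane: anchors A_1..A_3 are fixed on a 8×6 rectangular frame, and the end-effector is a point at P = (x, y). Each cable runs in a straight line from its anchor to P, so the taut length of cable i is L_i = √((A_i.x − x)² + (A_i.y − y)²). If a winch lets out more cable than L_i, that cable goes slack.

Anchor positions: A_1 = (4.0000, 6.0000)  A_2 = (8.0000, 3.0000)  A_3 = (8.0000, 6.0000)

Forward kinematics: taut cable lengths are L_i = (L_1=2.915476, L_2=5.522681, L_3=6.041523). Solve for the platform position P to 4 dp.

(2.5000, 3.5000)

each cable: (A_i−P)·(A_i−P) = L_i²; let k_i = ‖A_i‖²−L_i²
k_1 = 16.0000+36.0000−8.5000 = 43.5000
row 1: -8.0000x + 6.0000y = 1.0000  (k_2=42.5000)
row 2: -8.0000x + 0.0000y = -20.0000  (k_3=63.5000)
Cramer on rows 1–2 → x = 2.5000, y = 3.5000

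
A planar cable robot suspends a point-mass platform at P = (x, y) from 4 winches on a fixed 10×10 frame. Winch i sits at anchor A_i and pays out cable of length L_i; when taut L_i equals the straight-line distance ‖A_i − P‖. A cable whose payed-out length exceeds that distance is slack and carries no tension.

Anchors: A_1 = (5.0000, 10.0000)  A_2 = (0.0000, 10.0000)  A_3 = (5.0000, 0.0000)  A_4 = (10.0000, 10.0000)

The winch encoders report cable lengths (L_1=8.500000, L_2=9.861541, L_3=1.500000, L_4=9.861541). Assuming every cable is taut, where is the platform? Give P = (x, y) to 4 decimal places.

expand ‖A_i−P‖²=L_i² and subtract eq 1 (k_i ≔ ‖A_i‖²−L_i²)
k_1 = 25.0000+100.0000−72.2500 = 52.7500
eq1−eq2 → [10.0000  0.0000]·P = 50.0000
eq1−eq3 → [0.0000  20.0000]·P = 30.0000
eq1−eq4 → [-10.0000  0.0000]·P = -50.0000
2×2 solve → P = (5.0000, 1.5000)
check cable 4: ‖A_4−P‖² = 97.2500 ≈ L_4² = 97.2500 ✓

(5.0000, 1.5000)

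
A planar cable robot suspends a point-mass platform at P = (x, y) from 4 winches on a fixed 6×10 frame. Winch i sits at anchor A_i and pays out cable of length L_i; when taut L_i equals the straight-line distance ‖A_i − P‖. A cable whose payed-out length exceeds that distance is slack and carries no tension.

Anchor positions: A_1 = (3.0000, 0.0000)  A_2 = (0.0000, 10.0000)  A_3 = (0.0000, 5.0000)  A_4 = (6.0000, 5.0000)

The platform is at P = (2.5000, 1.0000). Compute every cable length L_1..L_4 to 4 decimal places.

L_1 = √((3.0000−2.5000)² + (0.0000−1.0000)²) = 1.1180
L_2 = √((0.0000−2.5000)² + (10.0000−1.0000)²) = 9.3408
L_3 = √((0.0000−2.5000)² + (5.0000−1.0000)²) = 4.7170
L_4 = √((6.0000−2.5000)² + (5.0000−1.0000)²) = 5.3151

(1.1180, 9.3408, 4.7170, 5.3151)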